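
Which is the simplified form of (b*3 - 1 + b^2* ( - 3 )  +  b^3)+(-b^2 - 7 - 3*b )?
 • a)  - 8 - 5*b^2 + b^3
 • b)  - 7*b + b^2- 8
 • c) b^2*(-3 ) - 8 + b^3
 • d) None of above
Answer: d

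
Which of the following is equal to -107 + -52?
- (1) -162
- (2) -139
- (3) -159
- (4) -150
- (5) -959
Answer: 3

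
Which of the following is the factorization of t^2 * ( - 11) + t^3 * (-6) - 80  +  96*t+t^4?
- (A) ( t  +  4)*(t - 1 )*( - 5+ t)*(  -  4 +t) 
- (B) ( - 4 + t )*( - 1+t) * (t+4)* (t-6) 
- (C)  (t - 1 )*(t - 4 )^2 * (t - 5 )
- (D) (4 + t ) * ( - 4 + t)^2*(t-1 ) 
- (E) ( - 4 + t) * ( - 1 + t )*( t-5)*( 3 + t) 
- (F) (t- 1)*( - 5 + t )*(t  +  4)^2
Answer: A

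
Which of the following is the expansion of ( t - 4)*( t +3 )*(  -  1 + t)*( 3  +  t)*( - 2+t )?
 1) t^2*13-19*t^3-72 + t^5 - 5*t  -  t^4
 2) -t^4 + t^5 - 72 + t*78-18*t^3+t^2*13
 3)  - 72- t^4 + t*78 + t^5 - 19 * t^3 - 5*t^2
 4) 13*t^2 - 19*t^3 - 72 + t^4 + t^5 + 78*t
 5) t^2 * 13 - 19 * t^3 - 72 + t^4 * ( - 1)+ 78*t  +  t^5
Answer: 5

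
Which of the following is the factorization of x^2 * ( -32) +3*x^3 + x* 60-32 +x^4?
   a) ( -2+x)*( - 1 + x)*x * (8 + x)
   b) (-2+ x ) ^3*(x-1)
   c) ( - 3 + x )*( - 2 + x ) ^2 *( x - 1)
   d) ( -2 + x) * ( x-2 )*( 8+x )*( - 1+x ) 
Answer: d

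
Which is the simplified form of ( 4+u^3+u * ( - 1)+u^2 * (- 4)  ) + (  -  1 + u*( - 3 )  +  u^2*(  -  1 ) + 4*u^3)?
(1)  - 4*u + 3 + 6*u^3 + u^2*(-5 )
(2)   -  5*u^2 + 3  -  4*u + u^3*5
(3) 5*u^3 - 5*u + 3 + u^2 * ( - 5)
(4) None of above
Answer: 2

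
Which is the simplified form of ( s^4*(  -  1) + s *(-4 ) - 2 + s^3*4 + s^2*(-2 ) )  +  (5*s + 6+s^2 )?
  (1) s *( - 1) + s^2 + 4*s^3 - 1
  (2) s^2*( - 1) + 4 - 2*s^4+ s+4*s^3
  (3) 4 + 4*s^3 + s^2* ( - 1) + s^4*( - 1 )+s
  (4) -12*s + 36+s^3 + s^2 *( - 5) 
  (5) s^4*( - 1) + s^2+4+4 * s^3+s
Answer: 3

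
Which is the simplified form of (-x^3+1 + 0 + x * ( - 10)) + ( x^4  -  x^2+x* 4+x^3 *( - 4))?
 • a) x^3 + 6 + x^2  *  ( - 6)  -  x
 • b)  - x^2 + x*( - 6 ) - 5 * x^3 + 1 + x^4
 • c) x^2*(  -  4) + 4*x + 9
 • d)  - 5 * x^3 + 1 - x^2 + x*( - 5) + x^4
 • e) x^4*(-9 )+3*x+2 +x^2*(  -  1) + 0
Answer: b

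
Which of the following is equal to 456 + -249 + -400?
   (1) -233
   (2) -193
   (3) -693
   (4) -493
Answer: 2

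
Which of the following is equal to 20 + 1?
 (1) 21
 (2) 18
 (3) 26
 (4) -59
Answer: 1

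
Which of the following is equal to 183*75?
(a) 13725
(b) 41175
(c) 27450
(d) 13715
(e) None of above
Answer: a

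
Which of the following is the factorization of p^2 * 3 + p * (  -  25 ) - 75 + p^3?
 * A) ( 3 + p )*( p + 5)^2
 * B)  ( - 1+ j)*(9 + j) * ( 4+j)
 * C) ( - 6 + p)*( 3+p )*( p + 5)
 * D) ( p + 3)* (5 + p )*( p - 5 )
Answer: D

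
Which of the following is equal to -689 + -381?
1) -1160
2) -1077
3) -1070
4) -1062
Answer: 3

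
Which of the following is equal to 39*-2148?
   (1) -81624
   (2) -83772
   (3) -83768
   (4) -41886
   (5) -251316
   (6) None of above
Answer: 2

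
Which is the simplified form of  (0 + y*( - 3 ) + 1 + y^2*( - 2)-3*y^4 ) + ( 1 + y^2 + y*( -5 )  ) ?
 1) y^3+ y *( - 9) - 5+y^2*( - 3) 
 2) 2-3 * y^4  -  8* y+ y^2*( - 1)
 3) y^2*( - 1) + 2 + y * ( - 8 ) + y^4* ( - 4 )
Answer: 2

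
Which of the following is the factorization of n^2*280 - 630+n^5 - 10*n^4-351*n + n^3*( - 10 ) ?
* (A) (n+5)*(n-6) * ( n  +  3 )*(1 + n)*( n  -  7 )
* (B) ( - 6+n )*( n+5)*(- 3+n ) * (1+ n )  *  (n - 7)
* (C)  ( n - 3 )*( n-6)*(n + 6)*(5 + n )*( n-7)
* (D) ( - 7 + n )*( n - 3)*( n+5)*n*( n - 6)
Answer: B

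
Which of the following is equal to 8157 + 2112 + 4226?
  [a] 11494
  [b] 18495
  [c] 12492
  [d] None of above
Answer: d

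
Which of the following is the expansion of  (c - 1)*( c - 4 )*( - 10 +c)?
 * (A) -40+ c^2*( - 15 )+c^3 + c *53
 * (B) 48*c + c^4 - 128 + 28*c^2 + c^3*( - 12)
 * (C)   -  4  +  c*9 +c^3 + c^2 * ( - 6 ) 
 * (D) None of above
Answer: D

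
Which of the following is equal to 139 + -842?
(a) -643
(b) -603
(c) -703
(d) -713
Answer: c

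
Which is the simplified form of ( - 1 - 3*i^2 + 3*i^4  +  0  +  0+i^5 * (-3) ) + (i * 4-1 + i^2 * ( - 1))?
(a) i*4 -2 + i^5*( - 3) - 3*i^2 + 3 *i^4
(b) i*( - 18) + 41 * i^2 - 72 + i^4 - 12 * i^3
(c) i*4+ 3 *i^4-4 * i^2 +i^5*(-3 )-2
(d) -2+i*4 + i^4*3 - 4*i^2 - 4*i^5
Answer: c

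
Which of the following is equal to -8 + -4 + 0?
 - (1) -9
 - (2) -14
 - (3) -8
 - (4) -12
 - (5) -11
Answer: 4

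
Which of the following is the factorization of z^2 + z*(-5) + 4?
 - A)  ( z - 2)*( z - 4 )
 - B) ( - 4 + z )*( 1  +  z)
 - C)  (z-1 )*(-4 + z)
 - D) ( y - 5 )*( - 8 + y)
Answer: C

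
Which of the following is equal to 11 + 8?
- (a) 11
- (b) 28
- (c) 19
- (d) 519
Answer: c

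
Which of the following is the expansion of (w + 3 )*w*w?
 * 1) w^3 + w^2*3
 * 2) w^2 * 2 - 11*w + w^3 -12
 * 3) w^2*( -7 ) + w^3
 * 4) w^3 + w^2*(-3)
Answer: 1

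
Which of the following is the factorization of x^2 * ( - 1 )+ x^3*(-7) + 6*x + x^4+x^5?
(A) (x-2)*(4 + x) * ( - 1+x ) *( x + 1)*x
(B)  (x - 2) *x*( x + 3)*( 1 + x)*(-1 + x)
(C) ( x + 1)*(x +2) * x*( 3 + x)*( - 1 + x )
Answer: B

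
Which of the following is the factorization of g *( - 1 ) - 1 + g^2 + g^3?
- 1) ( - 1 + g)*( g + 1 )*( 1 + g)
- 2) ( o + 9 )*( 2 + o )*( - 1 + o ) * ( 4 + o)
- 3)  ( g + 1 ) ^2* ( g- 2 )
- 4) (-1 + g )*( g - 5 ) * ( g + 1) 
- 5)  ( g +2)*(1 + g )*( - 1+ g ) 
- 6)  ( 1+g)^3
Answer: 1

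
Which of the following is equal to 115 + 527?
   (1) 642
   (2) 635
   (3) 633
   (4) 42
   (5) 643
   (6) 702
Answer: 1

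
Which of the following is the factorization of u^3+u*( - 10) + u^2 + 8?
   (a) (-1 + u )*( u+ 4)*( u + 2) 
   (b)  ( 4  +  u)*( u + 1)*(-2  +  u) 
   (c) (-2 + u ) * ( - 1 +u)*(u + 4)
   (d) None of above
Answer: c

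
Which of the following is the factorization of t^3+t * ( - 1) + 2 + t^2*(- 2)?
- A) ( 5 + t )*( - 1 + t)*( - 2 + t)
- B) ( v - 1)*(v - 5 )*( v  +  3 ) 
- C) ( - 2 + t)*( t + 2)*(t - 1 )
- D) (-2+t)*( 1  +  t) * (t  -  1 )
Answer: D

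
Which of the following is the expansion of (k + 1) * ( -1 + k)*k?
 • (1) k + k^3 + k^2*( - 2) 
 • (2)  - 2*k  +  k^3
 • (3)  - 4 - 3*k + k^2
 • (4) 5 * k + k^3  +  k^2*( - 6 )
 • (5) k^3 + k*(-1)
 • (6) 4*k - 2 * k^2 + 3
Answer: 5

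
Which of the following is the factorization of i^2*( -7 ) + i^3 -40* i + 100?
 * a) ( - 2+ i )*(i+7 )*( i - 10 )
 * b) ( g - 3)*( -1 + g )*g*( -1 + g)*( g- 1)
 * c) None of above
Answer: c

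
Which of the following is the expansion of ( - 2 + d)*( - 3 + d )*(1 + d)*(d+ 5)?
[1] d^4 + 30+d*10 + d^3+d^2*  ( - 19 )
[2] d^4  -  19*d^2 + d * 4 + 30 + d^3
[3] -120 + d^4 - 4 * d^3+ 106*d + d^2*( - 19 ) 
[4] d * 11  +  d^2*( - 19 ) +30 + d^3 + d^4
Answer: 4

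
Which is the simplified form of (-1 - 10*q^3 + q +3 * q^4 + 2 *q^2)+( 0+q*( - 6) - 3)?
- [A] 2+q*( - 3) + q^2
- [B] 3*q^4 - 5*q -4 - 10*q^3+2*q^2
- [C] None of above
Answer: B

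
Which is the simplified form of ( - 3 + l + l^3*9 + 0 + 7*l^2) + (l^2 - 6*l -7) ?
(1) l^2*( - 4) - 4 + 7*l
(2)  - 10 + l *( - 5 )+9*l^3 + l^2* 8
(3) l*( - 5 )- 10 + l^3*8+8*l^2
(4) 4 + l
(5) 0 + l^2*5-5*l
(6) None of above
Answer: 2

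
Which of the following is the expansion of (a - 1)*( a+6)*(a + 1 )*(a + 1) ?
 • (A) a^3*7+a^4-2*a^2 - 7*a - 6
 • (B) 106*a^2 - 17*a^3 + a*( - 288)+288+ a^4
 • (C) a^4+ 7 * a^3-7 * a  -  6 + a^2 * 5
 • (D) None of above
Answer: C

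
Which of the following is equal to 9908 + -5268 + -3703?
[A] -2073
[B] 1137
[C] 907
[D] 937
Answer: D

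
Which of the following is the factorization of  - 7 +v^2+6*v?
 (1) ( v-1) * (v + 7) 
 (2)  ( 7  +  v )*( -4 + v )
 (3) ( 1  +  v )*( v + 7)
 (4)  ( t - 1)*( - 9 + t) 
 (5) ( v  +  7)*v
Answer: 1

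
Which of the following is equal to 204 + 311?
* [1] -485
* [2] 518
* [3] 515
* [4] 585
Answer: 3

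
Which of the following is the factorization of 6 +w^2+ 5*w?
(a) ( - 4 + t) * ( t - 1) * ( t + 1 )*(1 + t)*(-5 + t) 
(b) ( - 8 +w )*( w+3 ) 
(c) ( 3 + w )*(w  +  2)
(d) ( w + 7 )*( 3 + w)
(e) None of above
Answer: c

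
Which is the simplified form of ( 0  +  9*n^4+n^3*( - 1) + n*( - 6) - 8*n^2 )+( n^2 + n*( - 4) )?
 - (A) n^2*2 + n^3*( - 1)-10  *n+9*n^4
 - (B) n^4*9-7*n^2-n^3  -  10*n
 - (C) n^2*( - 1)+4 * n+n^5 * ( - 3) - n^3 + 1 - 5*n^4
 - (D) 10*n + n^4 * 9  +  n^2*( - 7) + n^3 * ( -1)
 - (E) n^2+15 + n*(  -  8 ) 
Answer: B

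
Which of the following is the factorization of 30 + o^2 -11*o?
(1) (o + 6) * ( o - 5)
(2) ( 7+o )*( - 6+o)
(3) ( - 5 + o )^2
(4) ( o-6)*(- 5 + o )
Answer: 4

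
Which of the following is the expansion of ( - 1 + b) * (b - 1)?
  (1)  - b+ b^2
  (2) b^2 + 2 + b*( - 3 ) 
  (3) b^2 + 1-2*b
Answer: 3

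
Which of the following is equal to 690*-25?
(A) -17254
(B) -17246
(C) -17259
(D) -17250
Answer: D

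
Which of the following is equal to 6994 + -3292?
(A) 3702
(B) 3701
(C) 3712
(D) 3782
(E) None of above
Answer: A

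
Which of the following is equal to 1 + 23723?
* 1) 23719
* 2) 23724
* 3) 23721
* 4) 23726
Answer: 2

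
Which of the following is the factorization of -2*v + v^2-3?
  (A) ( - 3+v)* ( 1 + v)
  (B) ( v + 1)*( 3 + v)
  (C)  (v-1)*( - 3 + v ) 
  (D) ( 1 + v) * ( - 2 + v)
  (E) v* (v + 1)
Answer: A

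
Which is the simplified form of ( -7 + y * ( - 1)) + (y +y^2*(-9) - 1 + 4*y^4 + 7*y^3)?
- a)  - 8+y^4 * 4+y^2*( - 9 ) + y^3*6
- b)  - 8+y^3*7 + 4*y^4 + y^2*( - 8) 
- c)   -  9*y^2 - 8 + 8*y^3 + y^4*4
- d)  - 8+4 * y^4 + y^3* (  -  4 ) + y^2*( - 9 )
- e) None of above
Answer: e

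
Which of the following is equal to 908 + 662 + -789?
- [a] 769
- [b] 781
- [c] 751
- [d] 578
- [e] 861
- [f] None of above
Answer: b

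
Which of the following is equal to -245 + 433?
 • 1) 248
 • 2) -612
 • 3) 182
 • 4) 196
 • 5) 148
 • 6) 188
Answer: 6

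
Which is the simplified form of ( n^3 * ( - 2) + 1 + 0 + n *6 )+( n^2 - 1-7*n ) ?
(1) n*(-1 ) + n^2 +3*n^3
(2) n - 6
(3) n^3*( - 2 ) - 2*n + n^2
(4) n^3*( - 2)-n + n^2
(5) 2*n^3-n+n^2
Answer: 4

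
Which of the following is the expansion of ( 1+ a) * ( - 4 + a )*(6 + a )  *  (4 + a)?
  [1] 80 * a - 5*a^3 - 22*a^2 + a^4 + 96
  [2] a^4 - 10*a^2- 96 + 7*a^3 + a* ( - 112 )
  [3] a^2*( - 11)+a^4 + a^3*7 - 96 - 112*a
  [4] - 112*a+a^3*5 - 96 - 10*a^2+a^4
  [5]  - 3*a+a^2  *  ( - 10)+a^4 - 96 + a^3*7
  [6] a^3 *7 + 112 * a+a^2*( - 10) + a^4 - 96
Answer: 2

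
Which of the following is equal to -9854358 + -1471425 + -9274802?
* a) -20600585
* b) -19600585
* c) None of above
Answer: a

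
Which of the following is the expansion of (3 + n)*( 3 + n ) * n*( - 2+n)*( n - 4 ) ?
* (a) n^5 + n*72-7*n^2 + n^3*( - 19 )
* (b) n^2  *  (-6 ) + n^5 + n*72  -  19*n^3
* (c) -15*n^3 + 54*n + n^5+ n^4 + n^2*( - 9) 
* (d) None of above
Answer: b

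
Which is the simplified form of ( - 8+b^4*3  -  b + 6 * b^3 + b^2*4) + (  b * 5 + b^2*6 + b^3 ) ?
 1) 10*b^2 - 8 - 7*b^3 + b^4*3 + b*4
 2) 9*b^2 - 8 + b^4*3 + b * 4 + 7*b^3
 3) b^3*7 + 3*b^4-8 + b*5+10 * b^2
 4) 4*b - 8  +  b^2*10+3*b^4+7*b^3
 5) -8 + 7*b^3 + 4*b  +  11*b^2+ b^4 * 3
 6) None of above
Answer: 4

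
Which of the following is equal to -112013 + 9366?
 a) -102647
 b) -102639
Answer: a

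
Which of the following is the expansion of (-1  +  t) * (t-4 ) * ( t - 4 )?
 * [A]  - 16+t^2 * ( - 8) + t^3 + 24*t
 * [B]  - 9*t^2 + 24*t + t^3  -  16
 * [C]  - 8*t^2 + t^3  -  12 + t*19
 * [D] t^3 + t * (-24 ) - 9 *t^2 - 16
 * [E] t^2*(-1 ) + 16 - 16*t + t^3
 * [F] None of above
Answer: B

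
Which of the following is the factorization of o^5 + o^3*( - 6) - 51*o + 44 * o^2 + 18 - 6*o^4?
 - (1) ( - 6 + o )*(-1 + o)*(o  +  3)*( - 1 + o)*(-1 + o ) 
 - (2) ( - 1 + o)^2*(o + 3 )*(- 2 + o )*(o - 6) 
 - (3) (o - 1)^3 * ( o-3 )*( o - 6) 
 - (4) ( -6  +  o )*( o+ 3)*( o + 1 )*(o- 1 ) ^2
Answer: 1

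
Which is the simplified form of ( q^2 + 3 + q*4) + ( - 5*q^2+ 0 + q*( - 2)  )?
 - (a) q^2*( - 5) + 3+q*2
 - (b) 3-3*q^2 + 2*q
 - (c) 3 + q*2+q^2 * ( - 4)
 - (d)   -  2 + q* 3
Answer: c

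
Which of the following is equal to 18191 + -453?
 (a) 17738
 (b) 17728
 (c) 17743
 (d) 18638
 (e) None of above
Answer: a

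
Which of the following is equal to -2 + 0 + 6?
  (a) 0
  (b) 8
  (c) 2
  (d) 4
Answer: d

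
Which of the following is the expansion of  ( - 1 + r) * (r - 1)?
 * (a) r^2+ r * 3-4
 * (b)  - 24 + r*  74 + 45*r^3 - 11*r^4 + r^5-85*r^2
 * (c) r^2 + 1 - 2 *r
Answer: c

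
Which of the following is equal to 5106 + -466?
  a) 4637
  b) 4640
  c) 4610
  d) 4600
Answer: b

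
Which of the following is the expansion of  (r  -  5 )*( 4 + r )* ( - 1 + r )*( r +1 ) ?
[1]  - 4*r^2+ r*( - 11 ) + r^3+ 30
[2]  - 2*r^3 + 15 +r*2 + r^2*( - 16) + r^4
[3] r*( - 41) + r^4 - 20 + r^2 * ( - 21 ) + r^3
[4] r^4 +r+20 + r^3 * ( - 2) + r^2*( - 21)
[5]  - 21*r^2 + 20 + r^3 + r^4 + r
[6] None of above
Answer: 6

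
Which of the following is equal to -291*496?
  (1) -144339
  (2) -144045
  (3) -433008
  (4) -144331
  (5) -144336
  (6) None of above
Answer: 5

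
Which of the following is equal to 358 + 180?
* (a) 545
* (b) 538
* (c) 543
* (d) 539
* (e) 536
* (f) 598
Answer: b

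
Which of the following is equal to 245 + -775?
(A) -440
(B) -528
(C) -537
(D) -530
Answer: D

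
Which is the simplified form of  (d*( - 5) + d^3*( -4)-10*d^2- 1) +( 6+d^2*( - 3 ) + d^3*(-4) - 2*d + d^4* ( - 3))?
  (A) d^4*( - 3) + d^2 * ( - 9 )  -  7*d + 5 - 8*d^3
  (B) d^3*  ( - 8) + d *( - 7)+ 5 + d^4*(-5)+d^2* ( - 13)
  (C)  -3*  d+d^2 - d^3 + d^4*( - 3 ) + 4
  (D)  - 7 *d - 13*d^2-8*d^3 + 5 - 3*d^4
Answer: D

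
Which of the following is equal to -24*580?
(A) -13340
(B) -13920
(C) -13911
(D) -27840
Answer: B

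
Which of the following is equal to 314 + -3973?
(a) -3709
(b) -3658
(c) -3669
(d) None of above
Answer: d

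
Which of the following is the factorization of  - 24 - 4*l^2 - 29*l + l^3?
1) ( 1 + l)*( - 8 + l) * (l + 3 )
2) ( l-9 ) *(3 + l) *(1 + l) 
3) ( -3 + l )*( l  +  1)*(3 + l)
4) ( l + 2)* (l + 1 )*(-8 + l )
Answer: 1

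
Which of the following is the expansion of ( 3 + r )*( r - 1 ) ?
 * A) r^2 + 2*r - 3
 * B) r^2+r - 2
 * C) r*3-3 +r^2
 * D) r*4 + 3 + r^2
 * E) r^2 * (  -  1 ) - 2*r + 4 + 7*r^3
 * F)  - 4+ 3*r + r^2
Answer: A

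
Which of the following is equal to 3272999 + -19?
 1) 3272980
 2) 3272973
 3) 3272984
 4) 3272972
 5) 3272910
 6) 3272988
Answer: 1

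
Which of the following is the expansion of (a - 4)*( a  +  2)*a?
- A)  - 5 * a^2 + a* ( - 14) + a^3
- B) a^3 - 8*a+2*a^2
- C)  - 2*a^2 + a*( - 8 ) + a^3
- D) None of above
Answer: C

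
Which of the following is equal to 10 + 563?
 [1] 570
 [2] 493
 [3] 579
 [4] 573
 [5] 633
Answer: 4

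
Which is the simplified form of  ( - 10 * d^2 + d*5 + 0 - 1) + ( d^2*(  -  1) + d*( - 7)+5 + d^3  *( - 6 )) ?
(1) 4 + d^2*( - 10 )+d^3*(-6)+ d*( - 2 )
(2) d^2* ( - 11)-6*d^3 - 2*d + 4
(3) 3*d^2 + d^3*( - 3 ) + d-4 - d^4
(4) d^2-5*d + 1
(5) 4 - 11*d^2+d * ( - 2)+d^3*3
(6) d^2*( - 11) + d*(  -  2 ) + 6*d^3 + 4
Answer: 2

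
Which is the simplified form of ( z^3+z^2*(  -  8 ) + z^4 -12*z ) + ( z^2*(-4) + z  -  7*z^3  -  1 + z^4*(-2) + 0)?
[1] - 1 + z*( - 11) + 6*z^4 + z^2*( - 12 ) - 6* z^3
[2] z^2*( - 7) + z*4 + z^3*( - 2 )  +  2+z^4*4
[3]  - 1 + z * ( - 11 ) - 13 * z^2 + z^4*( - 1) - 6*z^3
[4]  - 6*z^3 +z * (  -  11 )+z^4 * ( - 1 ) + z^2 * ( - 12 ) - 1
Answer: 4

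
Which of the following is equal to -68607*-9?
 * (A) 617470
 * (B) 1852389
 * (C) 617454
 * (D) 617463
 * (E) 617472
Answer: D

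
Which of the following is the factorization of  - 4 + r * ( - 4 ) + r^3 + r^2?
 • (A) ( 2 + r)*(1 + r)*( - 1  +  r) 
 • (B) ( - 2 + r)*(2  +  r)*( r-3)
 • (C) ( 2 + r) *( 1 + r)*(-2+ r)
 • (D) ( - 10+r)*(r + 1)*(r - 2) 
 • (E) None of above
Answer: C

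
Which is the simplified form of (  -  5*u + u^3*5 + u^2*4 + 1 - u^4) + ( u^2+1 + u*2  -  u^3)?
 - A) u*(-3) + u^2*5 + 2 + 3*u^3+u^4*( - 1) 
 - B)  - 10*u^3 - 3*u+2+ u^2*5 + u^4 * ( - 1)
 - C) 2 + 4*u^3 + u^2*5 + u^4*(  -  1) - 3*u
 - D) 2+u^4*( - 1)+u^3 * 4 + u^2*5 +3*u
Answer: C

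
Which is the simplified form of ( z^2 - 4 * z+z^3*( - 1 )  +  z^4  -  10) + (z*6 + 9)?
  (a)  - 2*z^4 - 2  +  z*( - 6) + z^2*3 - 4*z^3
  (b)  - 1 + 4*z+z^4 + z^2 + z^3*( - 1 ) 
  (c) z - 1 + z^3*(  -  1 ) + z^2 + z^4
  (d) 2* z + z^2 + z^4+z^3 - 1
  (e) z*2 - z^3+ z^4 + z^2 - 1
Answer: e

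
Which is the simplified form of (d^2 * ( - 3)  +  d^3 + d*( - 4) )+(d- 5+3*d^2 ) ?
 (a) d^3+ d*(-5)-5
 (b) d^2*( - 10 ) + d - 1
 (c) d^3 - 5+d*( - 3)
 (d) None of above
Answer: c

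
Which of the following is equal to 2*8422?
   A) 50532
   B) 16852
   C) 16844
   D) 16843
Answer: C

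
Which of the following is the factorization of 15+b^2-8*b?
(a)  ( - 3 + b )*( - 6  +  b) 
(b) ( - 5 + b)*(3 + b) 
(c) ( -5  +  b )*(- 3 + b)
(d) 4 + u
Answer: c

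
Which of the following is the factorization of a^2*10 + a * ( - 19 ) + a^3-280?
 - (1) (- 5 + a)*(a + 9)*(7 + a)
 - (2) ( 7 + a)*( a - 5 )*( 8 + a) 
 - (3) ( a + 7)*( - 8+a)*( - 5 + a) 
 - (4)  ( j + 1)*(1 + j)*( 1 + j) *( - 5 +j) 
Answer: 2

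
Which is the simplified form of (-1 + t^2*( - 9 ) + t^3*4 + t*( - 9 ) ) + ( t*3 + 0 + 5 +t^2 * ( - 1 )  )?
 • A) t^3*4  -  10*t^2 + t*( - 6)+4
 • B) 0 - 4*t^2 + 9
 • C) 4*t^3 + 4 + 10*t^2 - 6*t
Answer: A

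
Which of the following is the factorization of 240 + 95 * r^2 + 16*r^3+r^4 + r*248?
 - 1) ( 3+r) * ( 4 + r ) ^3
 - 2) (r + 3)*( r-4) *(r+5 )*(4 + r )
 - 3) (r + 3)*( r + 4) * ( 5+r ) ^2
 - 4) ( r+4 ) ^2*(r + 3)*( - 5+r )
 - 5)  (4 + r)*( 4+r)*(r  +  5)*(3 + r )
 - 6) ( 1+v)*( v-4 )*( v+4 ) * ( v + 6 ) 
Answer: 5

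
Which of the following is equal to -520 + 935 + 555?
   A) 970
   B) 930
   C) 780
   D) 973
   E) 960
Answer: A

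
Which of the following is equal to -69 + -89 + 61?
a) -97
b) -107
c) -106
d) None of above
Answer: a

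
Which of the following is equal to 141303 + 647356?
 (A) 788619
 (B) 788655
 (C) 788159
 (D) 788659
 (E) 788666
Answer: D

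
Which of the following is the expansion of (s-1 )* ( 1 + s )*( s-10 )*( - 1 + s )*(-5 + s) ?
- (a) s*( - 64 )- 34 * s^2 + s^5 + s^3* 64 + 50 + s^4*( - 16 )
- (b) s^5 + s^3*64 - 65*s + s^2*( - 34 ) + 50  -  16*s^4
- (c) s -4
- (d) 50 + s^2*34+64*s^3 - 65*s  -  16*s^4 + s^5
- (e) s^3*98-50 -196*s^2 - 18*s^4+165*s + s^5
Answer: b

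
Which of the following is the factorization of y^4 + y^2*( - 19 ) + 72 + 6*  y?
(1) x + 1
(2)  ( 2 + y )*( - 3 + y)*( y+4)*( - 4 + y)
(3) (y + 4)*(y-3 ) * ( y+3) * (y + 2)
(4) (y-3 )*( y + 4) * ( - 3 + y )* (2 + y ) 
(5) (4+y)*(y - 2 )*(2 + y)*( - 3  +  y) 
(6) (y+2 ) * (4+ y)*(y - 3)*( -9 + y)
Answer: 4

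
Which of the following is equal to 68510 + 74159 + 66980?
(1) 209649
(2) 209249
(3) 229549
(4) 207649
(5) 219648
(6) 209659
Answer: 1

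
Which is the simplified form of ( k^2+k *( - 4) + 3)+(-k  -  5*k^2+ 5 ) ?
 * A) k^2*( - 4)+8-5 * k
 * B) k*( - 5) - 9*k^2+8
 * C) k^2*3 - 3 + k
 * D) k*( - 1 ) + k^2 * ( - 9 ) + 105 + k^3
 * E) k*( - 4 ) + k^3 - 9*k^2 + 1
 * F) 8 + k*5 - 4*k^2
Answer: A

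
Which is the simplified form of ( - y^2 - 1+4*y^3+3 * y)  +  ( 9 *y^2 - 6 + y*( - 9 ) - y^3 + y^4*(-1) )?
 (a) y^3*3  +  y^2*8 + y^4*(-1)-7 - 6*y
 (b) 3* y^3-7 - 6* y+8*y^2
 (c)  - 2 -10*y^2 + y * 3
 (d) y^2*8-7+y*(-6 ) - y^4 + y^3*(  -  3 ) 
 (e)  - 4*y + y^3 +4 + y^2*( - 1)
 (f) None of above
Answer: a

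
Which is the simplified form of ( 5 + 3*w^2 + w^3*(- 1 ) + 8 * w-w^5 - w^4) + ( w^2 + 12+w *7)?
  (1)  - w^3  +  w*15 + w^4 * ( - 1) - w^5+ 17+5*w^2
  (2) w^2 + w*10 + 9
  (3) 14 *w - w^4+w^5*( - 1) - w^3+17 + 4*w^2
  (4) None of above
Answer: 4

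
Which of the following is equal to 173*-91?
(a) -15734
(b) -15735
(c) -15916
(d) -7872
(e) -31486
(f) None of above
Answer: f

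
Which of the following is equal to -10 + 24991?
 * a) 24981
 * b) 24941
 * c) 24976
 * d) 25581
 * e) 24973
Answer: a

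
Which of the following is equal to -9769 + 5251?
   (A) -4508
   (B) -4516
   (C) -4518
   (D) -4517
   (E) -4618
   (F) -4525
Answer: C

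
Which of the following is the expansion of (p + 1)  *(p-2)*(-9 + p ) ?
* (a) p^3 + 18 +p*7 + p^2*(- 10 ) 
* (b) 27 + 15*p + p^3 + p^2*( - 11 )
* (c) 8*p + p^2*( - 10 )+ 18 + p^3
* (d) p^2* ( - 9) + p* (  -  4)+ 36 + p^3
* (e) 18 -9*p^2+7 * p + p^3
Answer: a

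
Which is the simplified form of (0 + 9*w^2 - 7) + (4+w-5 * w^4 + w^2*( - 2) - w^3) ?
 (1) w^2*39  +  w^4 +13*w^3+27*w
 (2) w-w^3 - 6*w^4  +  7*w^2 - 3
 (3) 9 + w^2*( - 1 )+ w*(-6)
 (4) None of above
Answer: 4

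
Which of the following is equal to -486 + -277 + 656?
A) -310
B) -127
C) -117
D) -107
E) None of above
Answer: D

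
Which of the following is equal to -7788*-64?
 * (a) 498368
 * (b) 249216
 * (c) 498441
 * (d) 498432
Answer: d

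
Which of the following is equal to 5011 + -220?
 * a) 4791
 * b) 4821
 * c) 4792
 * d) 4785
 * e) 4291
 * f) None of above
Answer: a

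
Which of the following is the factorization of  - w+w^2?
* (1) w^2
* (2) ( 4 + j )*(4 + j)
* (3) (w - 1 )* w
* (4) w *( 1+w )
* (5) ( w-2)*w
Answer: 3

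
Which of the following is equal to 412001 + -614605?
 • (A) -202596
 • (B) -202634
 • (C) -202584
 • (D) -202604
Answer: D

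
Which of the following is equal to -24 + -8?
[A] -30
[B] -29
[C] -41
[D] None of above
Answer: D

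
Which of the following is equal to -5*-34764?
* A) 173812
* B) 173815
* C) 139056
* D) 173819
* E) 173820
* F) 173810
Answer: E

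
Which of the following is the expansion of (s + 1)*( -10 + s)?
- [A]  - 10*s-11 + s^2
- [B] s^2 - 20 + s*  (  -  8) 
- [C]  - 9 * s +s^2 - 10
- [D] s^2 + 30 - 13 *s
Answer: C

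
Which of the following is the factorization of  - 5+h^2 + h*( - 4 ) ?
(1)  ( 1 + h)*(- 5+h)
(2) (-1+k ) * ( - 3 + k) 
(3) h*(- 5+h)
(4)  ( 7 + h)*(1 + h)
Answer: 1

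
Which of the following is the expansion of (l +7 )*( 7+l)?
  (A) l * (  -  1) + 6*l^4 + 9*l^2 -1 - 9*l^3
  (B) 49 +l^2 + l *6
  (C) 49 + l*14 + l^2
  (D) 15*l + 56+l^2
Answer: C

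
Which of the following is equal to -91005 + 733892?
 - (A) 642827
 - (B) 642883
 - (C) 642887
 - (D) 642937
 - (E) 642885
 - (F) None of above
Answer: C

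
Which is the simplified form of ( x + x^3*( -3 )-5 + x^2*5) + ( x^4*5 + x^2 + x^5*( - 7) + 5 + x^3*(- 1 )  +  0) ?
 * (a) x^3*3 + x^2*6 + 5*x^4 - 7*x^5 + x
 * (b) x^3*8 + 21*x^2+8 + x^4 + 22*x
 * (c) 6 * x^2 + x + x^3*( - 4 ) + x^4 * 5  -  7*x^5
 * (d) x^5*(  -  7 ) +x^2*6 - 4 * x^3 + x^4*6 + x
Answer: c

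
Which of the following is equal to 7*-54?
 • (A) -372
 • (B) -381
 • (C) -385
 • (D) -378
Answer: D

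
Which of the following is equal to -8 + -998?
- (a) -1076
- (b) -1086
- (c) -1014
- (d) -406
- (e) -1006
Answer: e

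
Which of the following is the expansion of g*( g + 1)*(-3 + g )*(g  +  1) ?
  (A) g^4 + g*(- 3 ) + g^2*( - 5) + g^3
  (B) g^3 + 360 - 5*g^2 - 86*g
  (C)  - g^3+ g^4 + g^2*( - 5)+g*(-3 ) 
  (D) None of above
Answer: C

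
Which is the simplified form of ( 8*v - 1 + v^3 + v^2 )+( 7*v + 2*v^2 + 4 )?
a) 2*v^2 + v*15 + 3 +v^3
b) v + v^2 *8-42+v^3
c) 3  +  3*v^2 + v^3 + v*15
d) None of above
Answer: c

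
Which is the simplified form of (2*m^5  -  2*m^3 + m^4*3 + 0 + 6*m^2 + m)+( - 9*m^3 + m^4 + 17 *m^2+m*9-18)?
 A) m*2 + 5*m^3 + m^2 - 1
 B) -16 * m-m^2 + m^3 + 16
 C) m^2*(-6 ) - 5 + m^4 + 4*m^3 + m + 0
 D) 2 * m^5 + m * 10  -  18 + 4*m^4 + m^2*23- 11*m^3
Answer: D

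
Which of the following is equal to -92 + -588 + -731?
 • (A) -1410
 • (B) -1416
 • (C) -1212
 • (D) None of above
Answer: D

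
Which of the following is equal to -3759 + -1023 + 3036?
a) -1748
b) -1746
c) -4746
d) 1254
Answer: b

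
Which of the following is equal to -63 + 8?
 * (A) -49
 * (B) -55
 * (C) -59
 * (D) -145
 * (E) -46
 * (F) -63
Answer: B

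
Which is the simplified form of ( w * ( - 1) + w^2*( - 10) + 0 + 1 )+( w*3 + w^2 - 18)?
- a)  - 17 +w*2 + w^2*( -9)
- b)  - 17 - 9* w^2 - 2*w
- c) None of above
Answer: a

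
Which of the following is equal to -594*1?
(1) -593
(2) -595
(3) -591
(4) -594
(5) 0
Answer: 4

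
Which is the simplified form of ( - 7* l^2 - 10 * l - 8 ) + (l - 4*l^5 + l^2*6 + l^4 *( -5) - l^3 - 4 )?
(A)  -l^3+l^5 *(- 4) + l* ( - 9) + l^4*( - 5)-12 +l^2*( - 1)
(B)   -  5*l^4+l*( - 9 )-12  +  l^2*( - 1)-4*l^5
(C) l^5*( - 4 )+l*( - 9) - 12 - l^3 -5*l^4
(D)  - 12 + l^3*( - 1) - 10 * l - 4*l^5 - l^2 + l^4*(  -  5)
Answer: A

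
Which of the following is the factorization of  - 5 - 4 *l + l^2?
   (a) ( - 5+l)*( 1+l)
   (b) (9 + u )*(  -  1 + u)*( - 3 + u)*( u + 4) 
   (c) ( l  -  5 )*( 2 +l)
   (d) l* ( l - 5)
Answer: a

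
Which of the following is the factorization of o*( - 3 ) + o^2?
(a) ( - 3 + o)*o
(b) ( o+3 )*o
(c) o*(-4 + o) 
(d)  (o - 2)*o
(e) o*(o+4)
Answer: a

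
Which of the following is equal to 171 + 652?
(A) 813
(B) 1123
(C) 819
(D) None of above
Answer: D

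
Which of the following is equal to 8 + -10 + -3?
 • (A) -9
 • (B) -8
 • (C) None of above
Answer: C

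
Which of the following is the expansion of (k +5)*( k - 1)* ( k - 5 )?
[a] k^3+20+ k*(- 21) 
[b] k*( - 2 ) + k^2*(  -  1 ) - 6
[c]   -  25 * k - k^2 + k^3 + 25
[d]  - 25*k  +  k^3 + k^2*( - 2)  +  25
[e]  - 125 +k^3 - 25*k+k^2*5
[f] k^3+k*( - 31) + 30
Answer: c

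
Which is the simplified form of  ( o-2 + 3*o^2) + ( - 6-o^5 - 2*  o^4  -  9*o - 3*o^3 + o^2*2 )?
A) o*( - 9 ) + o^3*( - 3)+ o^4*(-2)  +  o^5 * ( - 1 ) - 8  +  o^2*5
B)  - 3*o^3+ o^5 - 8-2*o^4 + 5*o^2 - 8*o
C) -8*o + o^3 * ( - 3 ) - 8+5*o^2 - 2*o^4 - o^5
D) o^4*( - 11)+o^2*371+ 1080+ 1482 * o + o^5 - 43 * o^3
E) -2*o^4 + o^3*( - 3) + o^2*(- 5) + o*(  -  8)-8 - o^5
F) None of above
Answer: C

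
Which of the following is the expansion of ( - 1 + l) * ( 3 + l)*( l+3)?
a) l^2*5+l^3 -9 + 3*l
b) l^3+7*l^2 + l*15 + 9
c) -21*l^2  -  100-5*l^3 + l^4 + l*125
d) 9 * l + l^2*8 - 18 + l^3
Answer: a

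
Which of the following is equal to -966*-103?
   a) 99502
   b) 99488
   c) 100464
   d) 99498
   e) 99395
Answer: d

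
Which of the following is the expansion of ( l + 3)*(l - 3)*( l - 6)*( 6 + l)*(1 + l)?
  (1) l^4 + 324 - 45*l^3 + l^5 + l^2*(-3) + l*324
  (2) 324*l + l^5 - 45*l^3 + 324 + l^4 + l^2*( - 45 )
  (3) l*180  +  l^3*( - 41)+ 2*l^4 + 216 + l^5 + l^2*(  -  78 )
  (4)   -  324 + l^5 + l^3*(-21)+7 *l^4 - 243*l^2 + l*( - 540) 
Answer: 2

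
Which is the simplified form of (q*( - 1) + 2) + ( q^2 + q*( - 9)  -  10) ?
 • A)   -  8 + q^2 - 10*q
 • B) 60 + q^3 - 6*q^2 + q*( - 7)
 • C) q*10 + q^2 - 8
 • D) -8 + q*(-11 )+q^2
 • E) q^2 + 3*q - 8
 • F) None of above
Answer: A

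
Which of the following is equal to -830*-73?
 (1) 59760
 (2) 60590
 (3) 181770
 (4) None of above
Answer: 2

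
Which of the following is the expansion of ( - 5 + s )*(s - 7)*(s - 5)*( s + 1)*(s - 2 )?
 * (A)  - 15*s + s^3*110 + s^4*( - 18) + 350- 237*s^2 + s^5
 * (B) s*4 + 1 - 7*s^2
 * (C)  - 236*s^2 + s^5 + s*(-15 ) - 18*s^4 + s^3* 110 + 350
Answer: C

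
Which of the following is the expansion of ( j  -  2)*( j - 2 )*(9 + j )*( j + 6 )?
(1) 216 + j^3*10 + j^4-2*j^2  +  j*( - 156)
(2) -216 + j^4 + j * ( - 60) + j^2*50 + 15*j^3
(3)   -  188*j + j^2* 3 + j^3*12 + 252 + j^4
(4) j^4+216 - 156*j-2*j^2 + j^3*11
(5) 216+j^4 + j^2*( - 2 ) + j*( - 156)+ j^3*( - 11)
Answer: 4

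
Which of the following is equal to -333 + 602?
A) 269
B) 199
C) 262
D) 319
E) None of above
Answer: A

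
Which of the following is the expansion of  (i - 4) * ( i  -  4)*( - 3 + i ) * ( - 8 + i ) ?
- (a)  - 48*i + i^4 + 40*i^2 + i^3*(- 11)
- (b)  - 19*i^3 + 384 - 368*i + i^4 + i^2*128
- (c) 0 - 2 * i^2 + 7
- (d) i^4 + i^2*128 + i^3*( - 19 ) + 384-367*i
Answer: b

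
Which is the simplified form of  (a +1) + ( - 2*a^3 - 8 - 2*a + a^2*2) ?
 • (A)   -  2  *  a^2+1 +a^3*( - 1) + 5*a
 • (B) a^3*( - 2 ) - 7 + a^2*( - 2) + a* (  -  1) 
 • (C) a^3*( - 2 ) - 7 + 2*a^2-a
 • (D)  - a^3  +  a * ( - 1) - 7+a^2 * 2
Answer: C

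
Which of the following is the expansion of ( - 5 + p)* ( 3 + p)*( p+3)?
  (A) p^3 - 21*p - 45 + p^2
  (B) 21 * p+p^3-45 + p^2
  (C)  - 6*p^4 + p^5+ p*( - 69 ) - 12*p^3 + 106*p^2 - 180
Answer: A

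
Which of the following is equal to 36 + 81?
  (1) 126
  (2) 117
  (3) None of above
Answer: 2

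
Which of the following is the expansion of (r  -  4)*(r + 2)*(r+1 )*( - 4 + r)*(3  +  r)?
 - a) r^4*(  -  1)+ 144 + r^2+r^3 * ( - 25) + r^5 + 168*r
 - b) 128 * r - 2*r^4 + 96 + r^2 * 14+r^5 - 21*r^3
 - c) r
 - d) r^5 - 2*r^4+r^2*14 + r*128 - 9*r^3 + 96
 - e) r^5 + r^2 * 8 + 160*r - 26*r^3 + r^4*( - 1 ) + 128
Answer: b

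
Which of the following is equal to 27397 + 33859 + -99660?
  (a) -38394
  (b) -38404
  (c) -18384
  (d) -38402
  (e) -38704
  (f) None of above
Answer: b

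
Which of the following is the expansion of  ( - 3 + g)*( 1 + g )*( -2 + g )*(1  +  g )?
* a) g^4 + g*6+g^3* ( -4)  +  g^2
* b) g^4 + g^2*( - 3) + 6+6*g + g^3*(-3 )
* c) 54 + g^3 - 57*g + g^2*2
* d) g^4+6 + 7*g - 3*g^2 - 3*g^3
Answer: d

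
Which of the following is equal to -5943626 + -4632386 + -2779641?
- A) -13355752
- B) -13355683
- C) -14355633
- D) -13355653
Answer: D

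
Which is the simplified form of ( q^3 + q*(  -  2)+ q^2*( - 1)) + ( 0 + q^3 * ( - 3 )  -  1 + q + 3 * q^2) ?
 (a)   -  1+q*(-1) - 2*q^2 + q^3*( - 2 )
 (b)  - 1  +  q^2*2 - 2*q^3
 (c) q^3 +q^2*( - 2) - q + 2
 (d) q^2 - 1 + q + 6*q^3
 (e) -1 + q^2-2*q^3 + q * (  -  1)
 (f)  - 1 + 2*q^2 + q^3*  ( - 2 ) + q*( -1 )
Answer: f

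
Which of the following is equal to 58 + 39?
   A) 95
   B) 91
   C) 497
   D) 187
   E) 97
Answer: E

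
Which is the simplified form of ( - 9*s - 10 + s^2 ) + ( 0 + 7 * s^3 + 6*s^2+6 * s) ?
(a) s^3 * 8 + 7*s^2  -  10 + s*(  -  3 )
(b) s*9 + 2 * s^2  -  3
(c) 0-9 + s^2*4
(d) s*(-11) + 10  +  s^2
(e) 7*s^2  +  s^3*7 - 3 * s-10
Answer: e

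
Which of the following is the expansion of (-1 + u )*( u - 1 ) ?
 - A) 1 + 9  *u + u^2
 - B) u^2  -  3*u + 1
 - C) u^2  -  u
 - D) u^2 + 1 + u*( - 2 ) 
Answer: D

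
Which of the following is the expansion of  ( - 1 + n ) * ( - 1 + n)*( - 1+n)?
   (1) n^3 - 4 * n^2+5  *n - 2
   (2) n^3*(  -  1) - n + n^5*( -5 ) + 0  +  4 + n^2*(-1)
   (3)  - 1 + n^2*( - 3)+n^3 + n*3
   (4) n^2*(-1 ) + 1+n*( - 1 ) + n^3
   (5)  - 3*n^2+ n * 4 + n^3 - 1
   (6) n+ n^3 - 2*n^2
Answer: 3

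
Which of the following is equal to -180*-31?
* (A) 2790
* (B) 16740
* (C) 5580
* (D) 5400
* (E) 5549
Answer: C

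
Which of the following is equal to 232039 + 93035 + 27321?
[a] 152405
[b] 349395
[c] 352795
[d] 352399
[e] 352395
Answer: e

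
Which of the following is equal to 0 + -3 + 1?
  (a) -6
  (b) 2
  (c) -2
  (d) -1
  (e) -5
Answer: c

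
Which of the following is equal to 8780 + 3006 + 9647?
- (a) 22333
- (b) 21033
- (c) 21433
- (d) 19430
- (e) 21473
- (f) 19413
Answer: c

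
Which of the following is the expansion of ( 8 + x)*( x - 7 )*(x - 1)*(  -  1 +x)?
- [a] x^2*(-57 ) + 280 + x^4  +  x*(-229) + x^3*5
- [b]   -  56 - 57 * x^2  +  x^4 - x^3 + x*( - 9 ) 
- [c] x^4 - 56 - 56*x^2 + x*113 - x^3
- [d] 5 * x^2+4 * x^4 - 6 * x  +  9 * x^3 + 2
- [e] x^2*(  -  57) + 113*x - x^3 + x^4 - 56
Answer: e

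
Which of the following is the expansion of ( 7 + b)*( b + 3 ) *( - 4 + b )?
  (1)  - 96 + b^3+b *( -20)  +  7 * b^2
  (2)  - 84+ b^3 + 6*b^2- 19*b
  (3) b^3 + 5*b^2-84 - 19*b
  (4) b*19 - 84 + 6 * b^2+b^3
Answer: 2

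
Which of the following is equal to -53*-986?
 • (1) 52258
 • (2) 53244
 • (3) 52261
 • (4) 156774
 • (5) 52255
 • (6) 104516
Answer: 1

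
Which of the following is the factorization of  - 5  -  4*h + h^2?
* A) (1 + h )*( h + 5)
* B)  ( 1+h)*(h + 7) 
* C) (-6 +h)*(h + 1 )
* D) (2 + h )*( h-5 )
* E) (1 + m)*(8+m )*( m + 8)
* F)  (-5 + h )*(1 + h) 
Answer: F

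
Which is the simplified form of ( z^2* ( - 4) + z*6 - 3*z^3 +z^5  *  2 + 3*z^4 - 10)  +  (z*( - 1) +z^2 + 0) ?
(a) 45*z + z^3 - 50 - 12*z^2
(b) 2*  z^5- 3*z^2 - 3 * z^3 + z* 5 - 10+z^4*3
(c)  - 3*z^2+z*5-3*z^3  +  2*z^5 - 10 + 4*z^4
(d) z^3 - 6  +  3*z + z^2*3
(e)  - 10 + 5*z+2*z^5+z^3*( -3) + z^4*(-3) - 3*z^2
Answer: b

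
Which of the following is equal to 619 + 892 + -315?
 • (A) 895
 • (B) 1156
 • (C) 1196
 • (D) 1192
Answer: C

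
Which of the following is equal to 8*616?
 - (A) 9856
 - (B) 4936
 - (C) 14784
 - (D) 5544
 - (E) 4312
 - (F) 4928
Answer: F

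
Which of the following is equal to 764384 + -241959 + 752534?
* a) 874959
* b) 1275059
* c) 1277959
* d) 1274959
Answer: d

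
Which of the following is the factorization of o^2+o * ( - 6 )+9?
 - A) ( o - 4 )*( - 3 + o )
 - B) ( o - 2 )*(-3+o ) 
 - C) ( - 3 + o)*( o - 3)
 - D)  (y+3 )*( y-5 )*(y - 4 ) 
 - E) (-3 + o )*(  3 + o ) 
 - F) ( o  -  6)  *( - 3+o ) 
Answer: C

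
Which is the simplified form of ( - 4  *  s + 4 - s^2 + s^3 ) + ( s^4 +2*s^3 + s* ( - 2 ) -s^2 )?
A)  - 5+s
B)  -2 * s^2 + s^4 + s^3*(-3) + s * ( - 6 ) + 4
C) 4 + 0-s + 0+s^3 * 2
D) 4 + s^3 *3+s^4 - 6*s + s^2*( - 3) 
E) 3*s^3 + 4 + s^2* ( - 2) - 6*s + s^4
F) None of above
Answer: E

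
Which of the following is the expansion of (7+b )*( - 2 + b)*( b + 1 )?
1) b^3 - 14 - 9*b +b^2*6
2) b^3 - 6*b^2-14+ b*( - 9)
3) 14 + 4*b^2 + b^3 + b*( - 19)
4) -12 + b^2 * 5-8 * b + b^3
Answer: 1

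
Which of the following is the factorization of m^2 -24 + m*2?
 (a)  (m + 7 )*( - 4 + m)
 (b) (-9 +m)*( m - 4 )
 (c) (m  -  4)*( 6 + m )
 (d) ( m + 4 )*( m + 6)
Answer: c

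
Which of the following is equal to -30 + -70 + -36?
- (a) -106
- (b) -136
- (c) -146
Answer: b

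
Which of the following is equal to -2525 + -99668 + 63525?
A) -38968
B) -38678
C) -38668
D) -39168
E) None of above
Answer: C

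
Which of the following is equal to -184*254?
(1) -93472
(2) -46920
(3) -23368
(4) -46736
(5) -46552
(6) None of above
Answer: 4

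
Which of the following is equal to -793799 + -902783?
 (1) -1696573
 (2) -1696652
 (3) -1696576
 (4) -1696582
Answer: 4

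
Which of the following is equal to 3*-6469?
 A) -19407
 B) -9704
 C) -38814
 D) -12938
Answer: A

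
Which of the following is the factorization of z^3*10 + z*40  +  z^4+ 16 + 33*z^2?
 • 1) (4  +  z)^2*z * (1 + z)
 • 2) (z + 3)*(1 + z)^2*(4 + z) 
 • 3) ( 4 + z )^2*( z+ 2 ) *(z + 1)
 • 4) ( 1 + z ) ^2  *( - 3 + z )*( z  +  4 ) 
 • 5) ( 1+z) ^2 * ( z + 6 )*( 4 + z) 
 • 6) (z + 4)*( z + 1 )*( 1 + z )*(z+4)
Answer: 6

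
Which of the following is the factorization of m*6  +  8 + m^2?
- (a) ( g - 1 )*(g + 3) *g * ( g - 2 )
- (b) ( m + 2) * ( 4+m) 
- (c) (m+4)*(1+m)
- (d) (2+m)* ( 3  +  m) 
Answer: b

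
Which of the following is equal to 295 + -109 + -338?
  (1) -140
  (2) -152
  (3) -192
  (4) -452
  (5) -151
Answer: 2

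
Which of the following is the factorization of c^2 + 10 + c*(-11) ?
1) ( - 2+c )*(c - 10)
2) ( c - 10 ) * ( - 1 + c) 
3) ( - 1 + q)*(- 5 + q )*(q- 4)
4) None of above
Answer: 2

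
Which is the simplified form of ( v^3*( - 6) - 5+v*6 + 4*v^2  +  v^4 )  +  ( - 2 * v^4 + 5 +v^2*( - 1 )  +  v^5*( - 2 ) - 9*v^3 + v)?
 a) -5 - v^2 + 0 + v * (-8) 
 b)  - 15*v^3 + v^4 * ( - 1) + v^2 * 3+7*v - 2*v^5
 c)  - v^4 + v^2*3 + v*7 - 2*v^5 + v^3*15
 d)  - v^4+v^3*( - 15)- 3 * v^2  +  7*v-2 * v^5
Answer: b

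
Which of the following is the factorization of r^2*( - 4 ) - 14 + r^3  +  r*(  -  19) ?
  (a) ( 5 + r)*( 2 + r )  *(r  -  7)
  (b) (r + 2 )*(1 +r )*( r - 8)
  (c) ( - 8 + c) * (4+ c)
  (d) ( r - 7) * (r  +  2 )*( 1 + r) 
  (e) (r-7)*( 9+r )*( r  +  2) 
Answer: d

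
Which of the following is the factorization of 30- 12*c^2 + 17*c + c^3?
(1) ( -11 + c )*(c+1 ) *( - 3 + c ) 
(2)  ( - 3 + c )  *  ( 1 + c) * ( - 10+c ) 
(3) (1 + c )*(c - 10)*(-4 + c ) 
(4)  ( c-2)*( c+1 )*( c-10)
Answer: 2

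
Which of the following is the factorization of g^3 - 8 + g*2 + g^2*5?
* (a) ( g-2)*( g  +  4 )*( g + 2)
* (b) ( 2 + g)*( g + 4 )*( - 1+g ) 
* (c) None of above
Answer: b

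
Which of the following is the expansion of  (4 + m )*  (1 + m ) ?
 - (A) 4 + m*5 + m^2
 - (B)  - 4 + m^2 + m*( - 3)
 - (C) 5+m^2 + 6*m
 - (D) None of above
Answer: A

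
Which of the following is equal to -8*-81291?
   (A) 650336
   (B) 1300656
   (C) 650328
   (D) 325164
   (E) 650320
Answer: C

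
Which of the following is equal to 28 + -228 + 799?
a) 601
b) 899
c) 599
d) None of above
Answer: c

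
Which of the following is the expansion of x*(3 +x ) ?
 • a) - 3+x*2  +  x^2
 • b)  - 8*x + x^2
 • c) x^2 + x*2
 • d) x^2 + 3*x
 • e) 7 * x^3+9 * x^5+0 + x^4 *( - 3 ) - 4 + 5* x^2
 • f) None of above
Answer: d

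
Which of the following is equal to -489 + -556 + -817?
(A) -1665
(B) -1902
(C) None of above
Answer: C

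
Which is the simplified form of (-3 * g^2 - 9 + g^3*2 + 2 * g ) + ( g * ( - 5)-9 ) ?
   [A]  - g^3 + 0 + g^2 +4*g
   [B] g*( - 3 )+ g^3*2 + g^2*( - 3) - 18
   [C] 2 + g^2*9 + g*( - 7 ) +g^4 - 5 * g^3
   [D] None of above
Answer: B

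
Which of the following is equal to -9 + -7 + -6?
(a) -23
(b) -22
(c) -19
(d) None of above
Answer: b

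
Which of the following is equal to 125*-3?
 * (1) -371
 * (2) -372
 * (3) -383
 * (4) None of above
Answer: 4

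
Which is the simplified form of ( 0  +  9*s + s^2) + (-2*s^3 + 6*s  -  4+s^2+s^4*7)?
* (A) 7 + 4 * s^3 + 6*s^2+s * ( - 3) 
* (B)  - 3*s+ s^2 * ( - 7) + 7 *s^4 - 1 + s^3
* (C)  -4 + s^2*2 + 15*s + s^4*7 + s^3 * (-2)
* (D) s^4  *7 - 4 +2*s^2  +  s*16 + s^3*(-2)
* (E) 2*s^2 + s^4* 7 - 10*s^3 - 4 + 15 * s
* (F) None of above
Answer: C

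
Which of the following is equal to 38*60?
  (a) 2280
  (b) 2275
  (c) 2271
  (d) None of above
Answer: a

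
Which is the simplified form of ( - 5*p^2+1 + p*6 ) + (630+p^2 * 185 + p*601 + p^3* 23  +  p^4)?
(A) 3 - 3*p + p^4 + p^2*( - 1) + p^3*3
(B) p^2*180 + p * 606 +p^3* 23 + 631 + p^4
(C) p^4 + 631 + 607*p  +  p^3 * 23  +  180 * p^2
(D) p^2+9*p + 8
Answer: C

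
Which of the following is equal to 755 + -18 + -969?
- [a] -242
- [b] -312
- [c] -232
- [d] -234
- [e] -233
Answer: c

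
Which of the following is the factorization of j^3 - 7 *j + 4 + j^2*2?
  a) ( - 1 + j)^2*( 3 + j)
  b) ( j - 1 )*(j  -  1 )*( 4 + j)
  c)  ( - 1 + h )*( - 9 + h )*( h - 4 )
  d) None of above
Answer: b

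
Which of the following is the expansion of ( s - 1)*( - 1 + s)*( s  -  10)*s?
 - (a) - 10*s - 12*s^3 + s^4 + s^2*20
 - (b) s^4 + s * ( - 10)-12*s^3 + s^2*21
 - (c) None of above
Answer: b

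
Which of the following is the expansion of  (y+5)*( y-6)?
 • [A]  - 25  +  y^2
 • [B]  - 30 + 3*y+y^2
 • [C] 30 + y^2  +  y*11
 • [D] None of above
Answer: D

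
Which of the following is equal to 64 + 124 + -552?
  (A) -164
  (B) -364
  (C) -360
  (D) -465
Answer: B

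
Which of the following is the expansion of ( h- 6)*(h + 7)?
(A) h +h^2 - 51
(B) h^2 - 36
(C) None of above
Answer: C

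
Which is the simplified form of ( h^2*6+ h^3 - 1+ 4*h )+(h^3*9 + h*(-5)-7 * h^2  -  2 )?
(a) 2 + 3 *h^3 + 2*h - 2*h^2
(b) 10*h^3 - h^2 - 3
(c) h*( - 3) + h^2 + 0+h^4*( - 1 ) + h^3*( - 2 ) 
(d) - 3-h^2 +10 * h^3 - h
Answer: d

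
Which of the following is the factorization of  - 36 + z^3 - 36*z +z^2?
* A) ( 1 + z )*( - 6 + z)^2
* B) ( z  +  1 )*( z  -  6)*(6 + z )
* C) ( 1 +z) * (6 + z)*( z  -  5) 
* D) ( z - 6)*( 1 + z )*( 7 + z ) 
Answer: B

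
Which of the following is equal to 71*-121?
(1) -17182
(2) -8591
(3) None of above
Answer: 2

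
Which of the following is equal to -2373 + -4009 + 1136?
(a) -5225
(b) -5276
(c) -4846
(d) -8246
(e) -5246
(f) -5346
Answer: e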